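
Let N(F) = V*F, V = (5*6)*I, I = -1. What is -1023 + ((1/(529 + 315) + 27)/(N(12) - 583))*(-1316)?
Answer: -196051798/198973 ≈ -985.32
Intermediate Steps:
V = -30 (V = (5*6)*(-1) = 30*(-1) = -30)
N(F) = -30*F
-1023 + ((1/(529 + 315) + 27)/(N(12) - 583))*(-1316) = -1023 + ((1/(529 + 315) + 27)/(-30*12 - 583))*(-1316) = -1023 + ((1/844 + 27)/(-360 - 583))*(-1316) = -1023 + ((1/844 + 27)/(-943))*(-1316) = -1023 + ((22789/844)*(-1/943))*(-1316) = -1023 - 22789/795892*(-1316) = -1023 + 7497581/198973 = -196051798/198973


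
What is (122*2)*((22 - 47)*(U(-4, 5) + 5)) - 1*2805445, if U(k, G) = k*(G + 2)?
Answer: -2665145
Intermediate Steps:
U(k, G) = k*(2 + G)
(122*2)*((22 - 47)*(U(-4, 5) + 5)) - 1*2805445 = (122*2)*((22 - 47)*(-4*(2 + 5) + 5)) - 1*2805445 = 244*(-25*(-4*7 + 5)) - 2805445 = 244*(-25*(-28 + 5)) - 2805445 = 244*(-25*(-23)) - 2805445 = 244*575 - 2805445 = 140300 - 2805445 = -2665145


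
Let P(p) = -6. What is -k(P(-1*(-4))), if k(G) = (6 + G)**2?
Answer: 0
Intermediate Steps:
-k(P(-1*(-4))) = -(6 - 6)**2 = -1*0**2 = -1*0 = 0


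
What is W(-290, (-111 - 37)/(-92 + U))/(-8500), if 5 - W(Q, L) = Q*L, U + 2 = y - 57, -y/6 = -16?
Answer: -8639/93500 ≈ -0.092396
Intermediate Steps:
y = 96 (y = -6*(-16) = 96)
U = 37 (U = -2 + (96 - 57) = -2 + 39 = 37)
W(Q, L) = 5 - L*Q (W(Q, L) = 5 - Q*L = 5 - L*Q)
W(-290, (-111 - 37)/(-92 + U))/(-8500) = (5 - 1*(-111 - 37)/(-92 + 37)*(-290))/(-8500) = (5 - 1*(-148/(-55))*(-290))*(-1/8500) = (5 - 1*(-148*(-1/55))*(-290))*(-1/8500) = (5 - 1*148/55*(-290))*(-1/8500) = (5 + 8584/11)*(-1/8500) = (8639/11)*(-1/8500) = -8639/93500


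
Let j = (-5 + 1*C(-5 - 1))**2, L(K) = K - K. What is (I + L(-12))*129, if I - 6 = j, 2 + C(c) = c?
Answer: 22575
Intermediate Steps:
C(c) = -2 + c
L(K) = 0
j = 169 (j = (-5 + 1*(-2 + (-5 - 1)))**2 = (-5 + 1*(-2 - 6))**2 = (-5 + 1*(-8))**2 = (-5 - 8)**2 = (-13)**2 = 169)
I = 175 (I = 6 + 169 = 175)
(I + L(-12))*129 = (175 + 0)*129 = 175*129 = 22575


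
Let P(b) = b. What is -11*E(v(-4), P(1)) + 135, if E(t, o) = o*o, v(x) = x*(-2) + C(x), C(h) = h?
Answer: 124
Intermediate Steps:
v(x) = -x (v(x) = x*(-2) + x = -2*x + x = -x)
E(t, o) = o**2
-11*E(v(-4), P(1)) + 135 = -11*1**2 + 135 = -11*1 + 135 = -11 + 135 = 124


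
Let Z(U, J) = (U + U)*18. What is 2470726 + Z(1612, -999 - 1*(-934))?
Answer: 2528758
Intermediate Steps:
Z(U, J) = 36*U (Z(U, J) = (2*U)*18 = 36*U)
2470726 + Z(1612, -999 - 1*(-934)) = 2470726 + 36*1612 = 2470726 + 58032 = 2528758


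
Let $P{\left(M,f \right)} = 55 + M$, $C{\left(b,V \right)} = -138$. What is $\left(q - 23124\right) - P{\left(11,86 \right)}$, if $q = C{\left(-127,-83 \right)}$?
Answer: $-23328$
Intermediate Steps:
$q = -138$
$\left(q - 23124\right) - P{\left(11,86 \right)} = \left(-138 - 23124\right) - \left(55 + 11\right) = -23262 - 66 = -23328$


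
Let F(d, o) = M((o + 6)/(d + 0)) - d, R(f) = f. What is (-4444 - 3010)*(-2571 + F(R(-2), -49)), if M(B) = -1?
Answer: 19156780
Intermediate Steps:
F(d, o) = -1 - d
(-4444 - 3010)*(-2571 + F(R(-2), -49)) = (-4444 - 3010)*(-2571 + (-1 - 1*(-2))) = -7454*(-2571 + (-1 + 2)) = -7454*(-2571 + 1) = -7454*(-2570) = 19156780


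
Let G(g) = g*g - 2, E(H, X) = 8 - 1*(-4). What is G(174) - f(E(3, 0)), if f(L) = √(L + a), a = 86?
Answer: 30274 - 7*√2 ≈ 30264.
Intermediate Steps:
E(H, X) = 12 (E(H, X) = 8 + 4 = 12)
f(L) = √(86 + L) (f(L) = √(L + 86) = √(86 + L))
G(g) = -2 + g² (G(g) = g² - 2 = -2 + g²)
G(174) - f(E(3, 0)) = (-2 + 174²) - √(86 + 12) = (-2 + 30276) - √98 = 30274 - 7*√2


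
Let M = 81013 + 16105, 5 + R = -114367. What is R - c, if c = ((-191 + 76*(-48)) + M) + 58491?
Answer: -266142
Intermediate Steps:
R = -114372 (R = -5 - 114367 = -114372)
M = 97118
c = 151770 (c = ((-191 + 76*(-48)) + 97118) + 58491 = ((-191 - 3648) + 97118) + 58491 = (-3839 + 97118) + 58491 = 93279 + 58491 = 151770)
R - c = -114372 - 1*151770 = -114372 - 151770 = -266142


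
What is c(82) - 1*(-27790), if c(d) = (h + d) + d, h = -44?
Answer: 27910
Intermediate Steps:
c(d) = -44 + 2*d (c(d) = (-44 + d) + d = -44 + 2*d)
c(82) - 1*(-27790) = (-44 + 2*82) - 1*(-27790) = (-44 + 164) + 27790 = 120 + 27790 = 27910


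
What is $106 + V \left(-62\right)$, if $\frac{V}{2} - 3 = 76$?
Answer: $-9690$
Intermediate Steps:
$V = 158$ ($V = 6 + 2 \cdot 76 = 6 + 152 = 158$)
$106 + V \left(-62\right) = 106 + 158 \left(-62\right) = 106 - 9796 = -9690$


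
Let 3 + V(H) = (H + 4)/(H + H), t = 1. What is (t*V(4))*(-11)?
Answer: 22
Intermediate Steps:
V(H) = -3 + (4 + H)/(2*H) (V(H) = -3 + (H + 4)/(H + H) = -3 + (4 + H)/((2*H)) = -3 + (4 + H)*(1/(2*H)) = -3 + (4 + H)/(2*H))
(t*V(4))*(-11) = (1*(-5/2 + 2/4))*(-11) = (1*(-5/2 + 2*(1/4)))*(-11) = (1*(-5/2 + 1/2))*(-11) = (1*(-2))*(-11) = -2*(-11) = 22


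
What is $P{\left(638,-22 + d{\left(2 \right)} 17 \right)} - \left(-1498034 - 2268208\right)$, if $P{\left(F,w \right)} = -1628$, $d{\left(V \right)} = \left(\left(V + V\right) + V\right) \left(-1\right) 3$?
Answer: $3764614$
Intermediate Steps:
$d{\left(V \right)} = - 9 V$ ($d{\left(V \right)} = \left(2 V + V\right) \left(-1\right) 3 = 3 V \left(-1\right) 3 = - 3 V 3 = - 9 V$)
$P{\left(638,-22 + d{\left(2 \right)} 17 \right)} - \left(-1498034 - 2268208\right) = -1628 - \left(-1498034 - 2268208\right) = -1628 - -3766242 = -1628 + 3766242 = 3764614$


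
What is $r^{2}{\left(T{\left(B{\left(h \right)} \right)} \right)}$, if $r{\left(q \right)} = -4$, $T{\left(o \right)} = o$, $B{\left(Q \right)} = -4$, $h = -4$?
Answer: $16$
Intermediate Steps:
$r^{2}{\left(T{\left(B{\left(h \right)} \right)} \right)} = \left(-4\right)^{2} = 16$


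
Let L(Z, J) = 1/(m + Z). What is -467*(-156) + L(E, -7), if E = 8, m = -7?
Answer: 72853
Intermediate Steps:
L(Z, J) = 1/(-7 + Z)
-467*(-156) + L(E, -7) = -467*(-156) + 1/(-7 + 8) = 72852 + 1/1 = 72852 + 1 = 72853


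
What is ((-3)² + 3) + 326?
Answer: 338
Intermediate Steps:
((-3)² + 3) + 326 = (9 + 3) + 326 = 12 + 326 = 338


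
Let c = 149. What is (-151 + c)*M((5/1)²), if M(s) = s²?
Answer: -1250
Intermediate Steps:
(-151 + c)*M((5/1)²) = (-151 + 149)*((5/1)²)² = -2*((5*1)²)² = -2*(5²)² = -2*25² = -2*625 = -1250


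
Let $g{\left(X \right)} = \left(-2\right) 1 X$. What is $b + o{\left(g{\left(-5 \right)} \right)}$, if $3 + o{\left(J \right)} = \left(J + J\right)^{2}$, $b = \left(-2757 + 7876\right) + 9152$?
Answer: $14668$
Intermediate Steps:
$g{\left(X \right)} = - 2 X$
$b = 14271$ ($b = 5119 + 9152 = 14271$)
$o{\left(J \right)} = -3 + 4 J^{2}$ ($o{\left(J \right)} = -3 + \left(J + J\right)^{2} = -3 + \left(2 J\right)^{2} = -3 + 4 J^{2}$)
$b + o{\left(g{\left(-5 \right)} \right)} = 14271 - \left(3 - 4 \left(\left(-2\right) \left(-5\right)\right)^{2}\right) = 14271 - \left(3 - 4 \cdot 10^{2}\right) = 14271 + \left(-3 + 4 \cdot 100\right) = 14271 + \left(-3 + 400\right) = 14271 + 397 = 14668$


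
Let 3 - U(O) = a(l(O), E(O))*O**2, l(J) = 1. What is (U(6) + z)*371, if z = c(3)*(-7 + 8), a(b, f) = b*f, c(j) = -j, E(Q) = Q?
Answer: -80136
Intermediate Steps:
z = -3 (z = (-1*3)*(-7 + 8) = -3*1 = -3)
U(O) = 3 - O**3 (U(O) = 3 - 1*O*O**2 = 3 - O*O**2 = 3 - O**3)
(U(6) + z)*371 = ((3 - 1*6**3) - 3)*371 = ((3 - 1*216) - 3)*371 = ((3 - 216) - 3)*371 = (-213 - 3)*371 = -216*371 = -80136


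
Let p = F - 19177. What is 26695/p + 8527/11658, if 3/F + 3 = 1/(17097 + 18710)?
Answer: -15863732311153/24016654671738 ≈ -0.66053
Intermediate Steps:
F = -107421/107420 (F = 3/(-3 + 1/(17097 + 18710)) = 3/(-3 + 1/35807) = 3/(-107420/35807) = 3*(-35807/107420) = -107421/107420 ≈ -1.0000)
p = -2060100761/107420 (p = -107421/107420 - 19177 = -2060100761/107420 ≈ -19178.)
26695/p + 8527/11658 = 26695/(-2060100761/107420) + 8527/11658 = 26695*(-107420/2060100761) + 8527*(1/11658) = -2867576900/2060100761 + 8527/11658 = -15863732311153/24016654671738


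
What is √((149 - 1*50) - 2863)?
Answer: 2*I*√691 ≈ 52.574*I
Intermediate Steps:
√((149 - 1*50) - 2863) = √((149 - 50) - 2863) = √(99 - 2863) = √(-2764) = 2*I*√691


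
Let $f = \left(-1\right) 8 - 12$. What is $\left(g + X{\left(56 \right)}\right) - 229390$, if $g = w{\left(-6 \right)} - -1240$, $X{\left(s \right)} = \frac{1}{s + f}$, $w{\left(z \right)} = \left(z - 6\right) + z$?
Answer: $- \frac{8214047}{36} \approx -2.2817 \cdot 10^{5}$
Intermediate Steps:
$w{\left(z \right)} = -6 + 2 z$ ($w{\left(z \right)} = \left(-6 + z\right) + z = -6 + 2 z$)
$f = -20$ ($f = -8 - 12 = -20$)
$X{\left(s \right)} = \frac{1}{-20 + s}$ ($X{\left(s \right)} = \frac{1}{s - 20} = \frac{1}{-20 + s}$)
$g = 1222$ ($g = \left(-6 + 2 \left(-6\right)\right) - -1240 = \left(-6 - 12\right) + 1240 = -18 + 1240 = 1222$)
$\left(g + X{\left(56 \right)}\right) - 229390 = \left(1222 + \frac{1}{-20 + 56}\right) - 229390 = \left(1222 + \frac{1}{36}\right) - 229390 = \frac{43993}{36} - 229390 = - \frac{8214047}{36}$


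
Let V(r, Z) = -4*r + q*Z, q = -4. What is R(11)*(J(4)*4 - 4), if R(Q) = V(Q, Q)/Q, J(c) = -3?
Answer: 128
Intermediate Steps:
V(r, Z) = -4*Z - 4*r (V(r, Z) = -4*r - 4*Z = -4*Z - 4*r)
R(Q) = -8 (R(Q) = (-4*Q - 4*Q)/Q = (-8*Q)/Q = -8)
R(11)*(J(4)*4 - 4) = -8*(-3*4 - 4) = -8*(-12 - 4) = -8*(-16) = 128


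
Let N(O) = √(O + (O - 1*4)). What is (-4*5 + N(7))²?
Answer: (20 - √10)² ≈ 283.51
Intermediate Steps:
N(O) = √(-4 + 2*O) (N(O) = √(O + (O - 4)) = √(O + (-4 + O)) = √(-4 + 2*O))
(-4*5 + N(7))² = (-4*5 + √(-4 + 2*7))² = (-20 + √(-4 + 14))² = (-20 + √10)²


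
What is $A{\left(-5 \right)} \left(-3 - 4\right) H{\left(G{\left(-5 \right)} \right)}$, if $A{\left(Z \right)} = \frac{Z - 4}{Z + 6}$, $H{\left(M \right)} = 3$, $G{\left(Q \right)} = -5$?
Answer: $189$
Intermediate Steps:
$A{\left(Z \right)} = \frac{-4 + Z}{6 + Z}$
$A{\left(-5 \right)} \left(-3 - 4\right) H{\left(G{\left(-5 \right)} \right)} = \frac{-4 - 5}{6 - 5} \left(-3 - 4\right) 3 = 1^{-1} \left(-9\right) \left(-7\right) 3 = 1 \left(-9\right) \left(-7\right) 3 = \left(-9\right) \left(-7\right) 3 = 63 \cdot 3 = 189$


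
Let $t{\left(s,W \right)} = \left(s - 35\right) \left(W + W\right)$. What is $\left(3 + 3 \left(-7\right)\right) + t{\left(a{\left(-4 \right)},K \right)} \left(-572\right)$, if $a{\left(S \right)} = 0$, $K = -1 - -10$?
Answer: $360342$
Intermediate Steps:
$K = 9$ ($K = -1 + 10 = 9$)
$t{\left(s,W \right)} = 2 W \left(-35 + s\right)$ ($t{\left(s,W \right)} = \left(-35 + s\right) 2 W = 2 W \left(-35 + s\right)$)
$\left(3 + 3 \left(-7\right)\right) + t{\left(a{\left(-4 \right)},K \right)} \left(-572\right) = \left(3 + 3 \left(-7\right)\right) + 2 \cdot 9 \left(-35 + 0\right) \left(-572\right) = \left(3 - 21\right) + 2 \cdot 9 \left(-35\right) \left(-572\right) = -18 - -360360 = -18 + 360360 = 360342$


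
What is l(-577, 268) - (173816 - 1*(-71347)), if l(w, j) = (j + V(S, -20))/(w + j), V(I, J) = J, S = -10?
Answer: -75755615/309 ≈ -2.4516e+5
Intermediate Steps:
l(w, j) = (-20 + j)/(j + w) (l(w, j) = (j - 20)/(w + j) = (-20 + j)/(j + w))
l(-577, 268) - (173816 - 1*(-71347)) = (-20 + 268)/(268 - 577) - (173816 - 1*(-71347)) = 248/(-309) - (173816 + 71347) = -1/309*248 - 1*245163 = -248/309 - 245163 = -75755615/309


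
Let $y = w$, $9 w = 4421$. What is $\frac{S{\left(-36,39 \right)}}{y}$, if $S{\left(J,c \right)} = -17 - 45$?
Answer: $- \frac{558}{4421} \approx -0.12622$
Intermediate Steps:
$S{\left(J,c \right)} = -62$ ($S{\left(J,c \right)} = -17 - 45 = -62$)
$w = \frac{4421}{9}$ ($w = \frac{1}{9} \cdot 4421 = \frac{4421}{9} \approx 491.22$)
$y = \frac{4421}{9} \approx 491.22$
$\frac{S{\left(-36,39 \right)}}{y} = - \frac{62}{\frac{4421}{9}} = \left(-62\right) \frac{9}{4421} = - \frac{558}{4421}$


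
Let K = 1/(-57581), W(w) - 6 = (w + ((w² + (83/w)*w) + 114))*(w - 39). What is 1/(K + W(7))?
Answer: -57581/465830291 ≈ -0.00012361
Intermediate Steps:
W(w) = 6 + (-39 + w)*(197 + w + w²) (W(w) = 6 + (w + ((w² + (83/w)*w) + 114))*(w - 39) = 6 + (w + ((w² + 83) + 114))*(-39 + w) = 6 + (w + ((83 + w²) + 114))*(-39 + w) = 6 + (w + (197 + w²))*(-39 + w) = 6 + (197 + w + w²)*(-39 + w) = 6 + (-39 + w)*(197 + w + w²))
K = -1/57581 ≈ -1.7367e-5
1/(K + W(7)) = 1/(-1/57581 + (-7677 + 7³ - 38*7² + 158*7)) = 1/(-1/57581 + (-7677 + 343 - 38*49 + 1106)) = 1/(-1/57581 + (-7677 + 343 - 1862 + 1106)) = 1/(-1/57581 - 8090) = 1/(-465830291/57581) = -57581/465830291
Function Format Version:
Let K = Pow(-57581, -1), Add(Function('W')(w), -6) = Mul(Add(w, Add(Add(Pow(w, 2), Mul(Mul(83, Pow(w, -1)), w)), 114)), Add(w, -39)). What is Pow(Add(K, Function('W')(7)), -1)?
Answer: Rational(-57581, 465830291) ≈ -0.00012361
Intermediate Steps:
Function('W')(w) = Add(6, Mul(Add(-39, w), Add(197, w, Pow(w, 2)))) (Function('W')(w) = Add(6, Mul(Add(w, Add(Add(Pow(w, 2), Mul(Mul(83, Pow(w, -1)), w)), 114)), Add(w, -39))) = Add(6, Mul(Add(w, Add(Add(Pow(w, 2), 83), 114)), Add(-39, w))) = Add(6, Mul(Add(w, Add(Add(83, Pow(w, 2)), 114)), Add(-39, w))) = Add(6, Mul(Add(w, Add(197, Pow(w, 2))), Add(-39, w))) = Add(6, Mul(Add(197, w, Pow(w, 2)), Add(-39, w))) = Add(6, Mul(Add(-39, w), Add(197, w, Pow(w, 2)))))
K = Rational(-1, 57581) ≈ -1.7367e-5
Pow(Add(K, Function('W')(7)), -1) = Pow(Add(Rational(-1, 57581), Add(-7677, Pow(7, 3), Mul(-38, Pow(7, 2)), Mul(158, 7))), -1) = Pow(Add(Rational(-1, 57581), Add(-7677, 343, Mul(-38, 49), 1106)), -1) = Pow(Add(Rational(-1, 57581), Add(-7677, 343, -1862, 1106)), -1) = Pow(Add(Rational(-1, 57581), -8090), -1) = Pow(Rational(-465830291, 57581), -1) = Rational(-57581, 465830291)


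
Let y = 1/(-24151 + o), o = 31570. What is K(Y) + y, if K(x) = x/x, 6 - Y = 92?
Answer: 7420/7419 ≈ 1.0001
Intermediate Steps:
Y = -86 (Y = 6 - 1*92 = 6 - 92 = -86)
K(x) = 1
y = 1/7419 (y = 1/(-24151 + 31570) = 1/7419 ≈ 0.00013479)
K(Y) + y = 1 + 1/7419 = 7420/7419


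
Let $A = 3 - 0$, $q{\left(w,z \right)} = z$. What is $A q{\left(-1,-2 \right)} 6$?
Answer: $-36$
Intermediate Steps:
$A = 3$ ($A = 3 + 0 = 3$)
$A q{\left(-1,-2 \right)} 6 = 3 \left(-2\right) 6 = \left(-6\right) 6 = -36$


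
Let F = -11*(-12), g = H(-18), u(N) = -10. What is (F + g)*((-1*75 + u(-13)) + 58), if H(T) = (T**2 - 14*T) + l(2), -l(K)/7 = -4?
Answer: -19872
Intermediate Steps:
l(K) = 28 (l(K) = -7*(-4) = 28)
H(T) = 28 + T**2 - 14*T (H(T) = (T**2 - 14*T) + 28 = 28 + T**2 - 14*T)
g = 604 (g = 28 + (-18)**2 - 14*(-18) = 28 + 324 + 252 = 604)
F = 132
(F + g)*((-1*75 + u(-13)) + 58) = (132 + 604)*((-1*75 - 10) + 58) = 736*((-75 - 10) + 58) = 736*(-85 + 58) = 736*(-27) = -19872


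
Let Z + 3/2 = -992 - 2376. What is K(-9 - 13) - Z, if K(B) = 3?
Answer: 6745/2 ≈ 3372.5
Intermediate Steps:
Z = -6739/2 (Z = -3/2 + (-992 - 2376) = -3/2 - 3368 = -6739/2 ≈ -3369.5)
K(-9 - 13) - Z = 3 - 1*(-6739/2) = 3 + 6739/2 = 6745/2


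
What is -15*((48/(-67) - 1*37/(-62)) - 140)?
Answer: 8730855/4154 ≈ 2101.8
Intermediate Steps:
-15*((48/(-67) - 1*37/(-62)) - 140) = -15*((48*(-1/67) - 37*(-1/62)) - 140) = -15*((-48/67 + 37/62) - 140) = -15*(-497/4154 - 140) = -15*(-582057/4154) = 8730855/4154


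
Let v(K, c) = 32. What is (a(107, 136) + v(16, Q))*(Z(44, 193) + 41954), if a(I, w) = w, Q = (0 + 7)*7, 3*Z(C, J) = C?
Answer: 7050736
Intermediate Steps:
Z(C, J) = C/3
Q = 49 (Q = 7*7 = 49)
(a(107, 136) + v(16, Q))*(Z(44, 193) + 41954) = (136 + 32)*((1/3)*44 + 41954) = 168*(44/3 + 41954) = 168*(125906/3) = 7050736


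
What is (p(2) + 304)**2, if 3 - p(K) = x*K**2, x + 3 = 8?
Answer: 82369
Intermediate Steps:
x = 5 (x = -3 + 8 = 5)
p(K) = 3 - 5*K**2
(p(2) + 304)**2 = ((3 - 5*2**2) + 304)**2 = ((3 - 5*4) + 304)**2 = ((3 - 20) + 304)**2 = (-17 + 304)**2 = 287**2 = 82369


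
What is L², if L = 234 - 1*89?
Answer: 21025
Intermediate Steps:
L = 145 (L = 234 - 89 = 145)
L² = 145² = 21025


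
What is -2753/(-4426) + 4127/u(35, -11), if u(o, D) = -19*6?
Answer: -4488065/126141 ≈ -35.580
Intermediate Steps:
u(o, D) = -114
-2753/(-4426) + 4127/u(35, -11) = -2753/(-4426) + 4127/(-114) = -2753*(-1/4426) + 4127*(-1/114) = 2753/4426 - 4127/114 = -4488065/126141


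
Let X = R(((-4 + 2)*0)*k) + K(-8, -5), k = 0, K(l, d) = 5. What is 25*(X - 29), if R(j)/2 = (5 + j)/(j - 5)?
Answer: -650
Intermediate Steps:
R(j) = 2*(5 + j)/(-5 + j) (R(j) = 2*((5 + j)/(j - 5)) = 2*((5 + j)/(-5 + j)) = 2*(5 + j)/(-5 + j))
X = 3 (X = 2*(5 + ((-4 + 2)*0)*0)/(-5 + ((-4 + 2)*0)*0) + 5 = 2*(5 - 2*0*0)/(-5 - 2*0*0) + 5 = 2*(5 + 0*0)/(-5 + 0*0) + 5 = 2*(5 + 0)/(-5 + 0) + 5 = 2*5/(-5) + 5 = 2*(-⅕)*5 + 5 = -2 + 5 = 3)
25*(X - 29) = 25*(3 - 29) = 25*(-26) = -650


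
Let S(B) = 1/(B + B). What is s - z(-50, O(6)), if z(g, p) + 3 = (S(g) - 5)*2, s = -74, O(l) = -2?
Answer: -3049/50 ≈ -60.980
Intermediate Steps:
S(B) = 1/(2*B)
z(g, p) = -13 + 1/g (z(g, p) = -3 + (1/(2*g) - 5)*2 = -3 + (-5 + 1/(2*g))*2 = -3 + (-10 + 1/g) = -13 + 1/g)
s - z(-50, O(6)) = -74 - (-13 + 1/(-50)) = -74 - (-13 - 1/50) = -74 - 1*(-651/50) = -74 + 651/50 = -3049/50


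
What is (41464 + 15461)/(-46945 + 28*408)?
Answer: -56925/35521 ≈ -1.6026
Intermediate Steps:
(41464 + 15461)/(-46945 + 28*408) = 56925/(-46945 + 11424) = 56925/(-35521) = 56925*(-1/35521) = -56925/35521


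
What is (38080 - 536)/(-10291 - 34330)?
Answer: -37544/44621 ≈ -0.84140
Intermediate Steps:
(38080 - 536)/(-10291 - 34330) = 37544/(-44621) = 37544*(-1/44621) = -37544/44621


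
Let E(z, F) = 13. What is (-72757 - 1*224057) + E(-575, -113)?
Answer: -296801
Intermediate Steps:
(-72757 - 1*224057) + E(-575, -113) = (-72757 - 1*224057) + 13 = (-72757 - 224057) + 13 = -296814 + 13 = -296801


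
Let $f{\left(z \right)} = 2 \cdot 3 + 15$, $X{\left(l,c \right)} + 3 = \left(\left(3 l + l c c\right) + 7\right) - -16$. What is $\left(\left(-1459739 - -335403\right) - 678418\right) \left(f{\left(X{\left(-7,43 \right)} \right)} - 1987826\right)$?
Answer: $3583523414970$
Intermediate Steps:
$X{\left(l,c \right)} = 20 + 3 l + l c^{2}$ ($X{\left(l,c \right)} = -3 - \left(-23 - 3 l - l c c\right) = -3 + \left(\left(\left(3 l + c l c\right) + 7\right) + 16\right) = -3 + \left(\left(\left(3 l + l c^{2}\right) + 7\right) + 16\right) = -3 + \left(\left(7 + 3 l + l c^{2}\right) + 16\right) = -3 + \left(23 + 3 l + l c^{2}\right) = 20 + 3 l + l c^{2}$)
$f{\left(z \right)} = 21$ ($f{\left(z \right)} = 6 + 15 = 21$)
$\left(\left(-1459739 - -335403\right) - 678418\right) \left(f{\left(X{\left(-7,43 \right)} \right)} - 1987826\right) = \left(\left(-1459739 - -335403\right) - 678418\right) \left(21 - 1987826\right) = \left(\left(-1459739 + 335403\right) - 678418\right) \left(-1987805\right) = \left(-1124336 - 678418\right) \left(-1987805\right) = \left(-1802754\right) \left(-1987805\right) = 3583523414970$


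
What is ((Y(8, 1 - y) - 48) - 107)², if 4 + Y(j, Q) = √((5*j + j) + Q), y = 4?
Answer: 25326 - 954*√5 ≈ 23193.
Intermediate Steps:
Y(j, Q) = -4 + √(Q + 6*j) (Y(j, Q) = -4 + √((5*j + j) + Q) = -4 + √(6*j + Q) = -4 + √(Q + 6*j))
((Y(8, 1 - y) - 48) - 107)² = (((-4 + √((1 - 1*4) + 6*8)) - 48) - 107)² = (((-4 + √((1 - 4) + 48)) - 48) - 107)² = (((-4 + √(-3 + 48)) - 48) - 107)² = (((-4 + √45) - 48) - 107)² = (((-4 + 3*√5) - 48) - 107)² = ((-52 + 3*√5) - 107)² = (-159 + 3*√5)²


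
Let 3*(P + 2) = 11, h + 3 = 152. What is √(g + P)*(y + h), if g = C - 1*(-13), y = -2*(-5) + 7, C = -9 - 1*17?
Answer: 166*I*√102/3 ≈ 558.84*I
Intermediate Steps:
h = 149 (h = -3 + 152 = 149)
P = 5/3 (P = -2 + (⅓)*11 = -2 + 11/3 = 5/3 ≈ 1.6667)
C = -26 (C = -9 - 17 = -26)
y = 17 (y = 10 + 7 = 17)
g = -13 (g = -26 - 1*(-13) = -26 + 13 = -13)
√(g + P)*(y + h) = √(-13 + 5/3)*(17 + 149) = √(-34/3)*166 = (I*√102/3)*166 = 166*I*√102/3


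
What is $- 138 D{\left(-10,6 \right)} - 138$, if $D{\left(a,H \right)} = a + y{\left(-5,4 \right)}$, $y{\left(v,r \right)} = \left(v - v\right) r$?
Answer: $1242$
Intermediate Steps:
$y{\left(v,r \right)} = 0$ ($y{\left(v,r \right)} = 0 r = 0$)
$D{\left(a,H \right)} = a$ ($D{\left(a,H \right)} = a + 0 = a$)
$- 138 D{\left(-10,6 \right)} - 138 = \left(-138\right) \left(-10\right) - 138 = 1380 - 138 = 1242$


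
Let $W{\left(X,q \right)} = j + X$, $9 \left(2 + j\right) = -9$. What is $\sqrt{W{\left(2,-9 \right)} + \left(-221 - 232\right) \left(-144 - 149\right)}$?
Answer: $2 \sqrt{33182} \approx 364.32$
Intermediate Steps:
$j = -3$ ($j = -2 + \frac{1}{9} \left(-9\right) = -2 - 1 = -3$)
$W{\left(X,q \right)} = -3 + X$
$\sqrt{W{\left(2,-9 \right)} + \left(-221 - 232\right) \left(-144 - 149\right)} = \sqrt{\left(-3 + 2\right) + \left(-221 - 232\right) \left(-144 - 149\right)} = \sqrt{-1 - -132729} = \sqrt{-1 + 132729} = \sqrt{132728} = 2 \sqrt{33182}$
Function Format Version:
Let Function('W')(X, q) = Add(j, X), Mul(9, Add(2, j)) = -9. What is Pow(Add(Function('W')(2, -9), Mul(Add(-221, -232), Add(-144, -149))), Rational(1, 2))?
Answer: Mul(2, Pow(33182, Rational(1, 2))) ≈ 364.32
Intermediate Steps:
j = -3 (j = Add(-2, Mul(Rational(1, 9), -9)) = Add(-2, -1) = -3)
Function('W')(X, q) = Add(-3, X)
Pow(Add(Function('W')(2, -9), Mul(Add(-221, -232), Add(-144, -149))), Rational(1, 2)) = Pow(Add(Add(-3, 2), Mul(Add(-221, -232), Add(-144, -149))), Rational(1, 2)) = Pow(Add(-1, Mul(-453, -293)), Rational(1, 2)) = Pow(Add(-1, 132729), Rational(1, 2)) = Pow(132728, Rational(1, 2)) = Mul(2, Pow(33182, Rational(1, 2)))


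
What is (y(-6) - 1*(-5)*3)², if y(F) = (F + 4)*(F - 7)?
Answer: 1681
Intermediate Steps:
y(F) = (-7 + F)*(4 + F) (y(F) = (4 + F)*(-7 + F) = (-7 + F)*(4 + F))
(y(-6) - 1*(-5)*3)² = ((-28 + (-6)² - 3*(-6)) - 1*(-5)*3)² = ((-28 + 36 + 18) + 5*3)² = (26 + 15)² = 41² = 1681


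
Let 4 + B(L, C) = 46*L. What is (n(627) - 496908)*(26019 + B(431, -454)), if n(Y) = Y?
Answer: -22750017321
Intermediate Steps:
B(L, C) = -4 + 46*L
(n(627) - 496908)*(26019 + B(431, -454)) = (627 - 496908)*(26019 + (-4 + 46*431)) = -496281*(26019 + (-4 + 19826)) = -496281*(26019 + 19822) = -496281*45841 = -22750017321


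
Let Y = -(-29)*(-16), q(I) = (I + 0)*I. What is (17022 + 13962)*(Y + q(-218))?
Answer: 1458107040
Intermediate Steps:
q(I) = I² (q(I) = I*I = I²)
Y = -464 (Y = -29*16 = -464)
(17022 + 13962)*(Y + q(-218)) = (17022 + 13962)*(-464 + (-218)²) = 30984*(-464 + 47524) = 30984*47060 = 1458107040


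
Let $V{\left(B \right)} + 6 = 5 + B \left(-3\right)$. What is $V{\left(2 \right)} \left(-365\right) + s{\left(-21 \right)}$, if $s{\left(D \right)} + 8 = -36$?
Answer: $2511$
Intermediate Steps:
$s{\left(D \right)} = -44$ ($s{\left(D \right)} = -8 - 36 = -44$)
$V{\left(B \right)} = -1 - 3 B$ ($V{\left(B \right)} = -6 + \left(5 + B \left(-3\right)\right) = -6 - \left(-5 + 3 B\right) = -1 - 3 B$)
$V{\left(2 \right)} \left(-365\right) + s{\left(-21 \right)} = \left(-1 - 6\right) \left(-365\right) - 44 = \left(-7\right) \left(-365\right) - 44 = 2555 - 44 = 2511$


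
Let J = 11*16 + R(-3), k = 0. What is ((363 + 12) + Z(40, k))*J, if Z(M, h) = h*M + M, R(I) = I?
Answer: 71795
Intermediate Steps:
J = 173 (J = 11*16 - 3 = 176 - 3 = 173)
Z(M, h) = M + M*h (Z(M, h) = M*h + M = M + M*h)
((363 + 12) + Z(40, k))*J = ((363 + 12) + 40*(1 + 0))*173 = (375 + 40*1)*173 = (375 + 40)*173 = 415*173 = 71795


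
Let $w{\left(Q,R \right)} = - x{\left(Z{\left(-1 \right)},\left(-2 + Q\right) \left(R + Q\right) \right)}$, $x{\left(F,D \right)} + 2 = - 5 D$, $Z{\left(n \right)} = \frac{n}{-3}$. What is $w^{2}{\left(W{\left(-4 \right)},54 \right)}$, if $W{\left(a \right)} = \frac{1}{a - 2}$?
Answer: $\frac{437771929}{1296} \approx 3.3779 \cdot 10^{5}$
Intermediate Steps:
$W{\left(a \right)} = \frac{1}{-2 + a}$
$Z{\left(n \right)} = - \frac{n}{3}$ ($Z{\left(n \right)} = n \left(- \frac{1}{3}\right) = - \frac{n}{3}$)
$x{\left(F,D \right)} = -2 - 5 D$
$w{\left(Q,R \right)} = 2 + 5 \left(-2 + Q\right) \left(Q + R\right)$ ($w{\left(Q,R \right)} = - (-2 - 5 \left(-2 + Q\right) \left(R + Q\right)) = - (-2 - 5 \left(-2 + Q\right) \left(Q + R\right)) = 2 + 5 \left(-2 + Q\right) \left(Q + R\right)$)
$w^{2}{\left(W{\left(-4 \right)},54 \right)} = \left(2 - \frac{10}{-2 - 4} - 540 + 5 \left(\frac{1}{-2 - 4}\right)^{2} + 5 \frac{1}{-2 - 4} \cdot 54\right)^{2} = \left(2 - \frac{10}{-6} - 540 + 5 \left(\frac{1}{-6}\right)^{2} + 5 \frac{1}{-6} \cdot 54\right)^{2} = \left(2 - - \frac{5}{3} - 540 + 5 \left(- \frac{1}{6}\right)^{2} + 5 \left(- \frac{1}{6}\right) 54\right)^{2} = \left(2 + \frac{5}{3} - 540 + 5 \cdot \frac{1}{36} - 45\right)^{2} = \left(2 + \frac{5}{3} - 540 + \frac{5}{36} - 45\right)^{2} = \left(- \frac{20923}{36}\right)^{2} = \frac{437771929}{1296}$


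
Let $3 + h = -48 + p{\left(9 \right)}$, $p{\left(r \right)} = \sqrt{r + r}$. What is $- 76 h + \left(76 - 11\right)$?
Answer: $3941 - 228 \sqrt{2} \approx 3618.6$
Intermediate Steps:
$p{\left(r \right)} = \sqrt{2} \sqrt{r}$ ($p{\left(r \right)} = \sqrt{2 r} = \sqrt{2} \sqrt{r}$)
$h = -51 + 3 \sqrt{2}$ ($h = -3 - \left(48 - \sqrt{2} \sqrt{9}\right) = -3 - \left(48 - \sqrt{2} \cdot 3\right) = -3 - \left(48 - 3 \sqrt{2}\right) = -51 + 3 \sqrt{2} \approx -46.757$)
$- 76 h + \left(76 - 11\right) = - 76 \left(-51 + 3 \sqrt{2}\right) + \left(76 - 11\right) = \left(3876 - 228 \sqrt{2}\right) + \left(76 - 11\right) = \left(3876 - 228 \sqrt{2}\right) + 65 = 3941 - 228 \sqrt{2}$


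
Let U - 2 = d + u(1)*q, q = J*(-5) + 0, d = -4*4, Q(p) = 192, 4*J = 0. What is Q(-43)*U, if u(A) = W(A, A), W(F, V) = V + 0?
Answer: -2688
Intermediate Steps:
J = 0 (J = (¼)*0 = 0)
W(F, V) = V
u(A) = A
d = -16
q = 0 (q = 0*(-5) + 0 = 0 + 0 = 0)
U = -14 (U = 2 + (-16 + 1*0) = 2 + (-16 + 0) = 2 - 16 = -14)
Q(-43)*U = 192*(-14) = -2688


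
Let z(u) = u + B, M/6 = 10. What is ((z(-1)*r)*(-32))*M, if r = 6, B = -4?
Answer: 57600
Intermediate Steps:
M = 60 (M = 6*10 = 60)
z(u) = -4 + u (z(u) = u - 4 = -4 + u)
((z(-1)*r)*(-32))*M = (((-4 - 1)*6)*(-32))*60 = (-5*6*(-32))*60 = -30*(-32)*60 = 960*60 = 57600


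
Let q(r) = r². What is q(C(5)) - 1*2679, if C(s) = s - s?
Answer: -2679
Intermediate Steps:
C(s) = 0
q(C(5)) - 1*2679 = 0² - 1*2679 = 0 - 2679 = -2679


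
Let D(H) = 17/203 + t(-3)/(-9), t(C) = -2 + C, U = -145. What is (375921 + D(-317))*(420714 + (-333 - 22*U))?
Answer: 290912305049785/1827 ≈ 1.5923e+11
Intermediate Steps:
D(H) = 1168/1827 (D(H) = 17/203 + (-2 - 3)/(-9) = 17*(1/203) - 5*(-⅑) = 17/203 + 5/9 = 1168/1827)
(375921 + D(-317))*(420714 + (-333 - 22*U)) = (375921 + 1168/1827)*(420714 + (-333 - 22*(-145))) = 686808835*(420714 + (-333 + 3190))/1827 = 686808835*(420714 + 2857)/1827 = (686808835/1827)*423571 = 290912305049785/1827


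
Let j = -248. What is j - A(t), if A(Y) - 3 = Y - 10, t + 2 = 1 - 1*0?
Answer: -240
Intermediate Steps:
t = -1 (t = -2 + (1 - 1*0) = -2 + (1 + 0) = -2 + 1 = -1)
A(Y) = -7 + Y (A(Y) = 3 + (Y - 10) = 3 + (-10 + Y) = -7 + Y)
j - A(t) = -248 - (-7 - 1) = -248 - 1*(-8) = -248 + 8 = -240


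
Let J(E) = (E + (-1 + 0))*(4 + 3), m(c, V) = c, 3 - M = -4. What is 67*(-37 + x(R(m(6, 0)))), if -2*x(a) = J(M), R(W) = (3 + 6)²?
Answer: -3886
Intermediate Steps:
M = 7 (M = 3 - 1*(-4) = 3 + 4 = 7)
R(W) = 81 (R(W) = 9² = 81)
J(E) = -7 + 7*E (J(E) = (E - 1)*7 = (-1 + E)*7 = -7 + 7*E)
x(a) = -21 (x(a) = -(-7 + 7*7)/2 = -(-7 + 49)/2 = -½*42 = -21)
67*(-37 + x(R(m(6, 0)))) = 67*(-37 - 21) = 67*(-58) = -3886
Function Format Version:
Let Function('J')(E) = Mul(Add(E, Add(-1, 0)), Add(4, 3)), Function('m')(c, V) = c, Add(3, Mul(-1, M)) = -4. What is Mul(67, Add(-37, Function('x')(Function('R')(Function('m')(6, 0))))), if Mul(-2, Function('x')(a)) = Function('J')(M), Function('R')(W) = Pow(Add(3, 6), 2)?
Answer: -3886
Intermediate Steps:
M = 7 (M = Add(3, Mul(-1, -4)) = Add(3, 4) = 7)
Function('R')(W) = 81 (Function('R')(W) = Pow(9, 2) = 81)
Function('J')(E) = Add(-7, Mul(7, E)) (Function('J')(E) = Mul(Add(E, -1), 7) = Mul(Add(-1, E), 7) = Add(-7, Mul(7, E)))
Function('x')(a) = -21 (Function('x')(a) = Mul(Rational(-1, 2), Add(-7, Mul(7, 7))) = Mul(Rational(-1, 2), Add(-7, 49)) = Mul(Rational(-1, 2), 42) = -21)
Mul(67, Add(-37, Function('x')(Function('R')(Function('m')(6, 0))))) = Mul(67, Add(-37, -21)) = Mul(67, -58) = -3886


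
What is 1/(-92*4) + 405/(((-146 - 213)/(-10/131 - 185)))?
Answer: 3613427771/17306672 ≈ 208.79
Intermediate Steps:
1/(-92*4) + 405/(((-146 - 213)/(-10/131 - 185))) = -1/92*¼ + 405/((-359/(-10*1/131 - 185))) = -1/368 + 405/((-359/(-10/131 - 185))) = -1/368 + 405/((-359/(-24245/131))) = -1/368 + 405/((-359*(-131/24245))) = -1/368 + 405/(47029/24245) = -1/368 + 405*(24245/47029) = -1/368 + 9819225/47029 = 3613427771/17306672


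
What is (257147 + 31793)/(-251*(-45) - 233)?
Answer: 144470/5531 ≈ 26.120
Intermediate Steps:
(257147 + 31793)/(-251*(-45) - 233) = 288940/(11295 - 233) = 288940/11062 = 288940*(1/11062) = 144470/5531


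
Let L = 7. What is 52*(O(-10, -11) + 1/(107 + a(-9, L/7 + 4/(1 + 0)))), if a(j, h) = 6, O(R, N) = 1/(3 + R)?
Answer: -5512/791 ≈ -6.9684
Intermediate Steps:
52*(O(-10, -11) + 1/(107 + a(-9, L/7 + 4/(1 + 0)))) = 52*(1/(3 - 10) + 1/(107 + 6)) = 52*(1/(-7) + 1/113) = 52*(-1/7 + 1/113) = 52*(-106/791) = -5512/791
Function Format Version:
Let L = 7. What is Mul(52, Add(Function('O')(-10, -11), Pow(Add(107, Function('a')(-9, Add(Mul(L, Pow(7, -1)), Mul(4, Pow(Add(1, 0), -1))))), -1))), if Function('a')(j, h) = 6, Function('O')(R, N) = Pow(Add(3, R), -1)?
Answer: Rational(-5512, 791) ≈ -6.9684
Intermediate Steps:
Mul(52, Add(Function('O')(-10, -11), Pow(Add(107, Function('a')(-9, Add(Mul(L, Pow(7, -1)), Mul(4, Pow(Add(1, 0), -1))))), -1))) = Mul(52, Add(Pow(Add(3, -10), -1), Pow(Add(107, 6), -1))) = Mul(52, Add(Pow(-7, -1), Pow(113, -1))) = Mul(52, Add(Rational(-1, 7), Rational(1, 113))) = Mul(52, Rational(-106, 791)) = Rational(-5512, 791)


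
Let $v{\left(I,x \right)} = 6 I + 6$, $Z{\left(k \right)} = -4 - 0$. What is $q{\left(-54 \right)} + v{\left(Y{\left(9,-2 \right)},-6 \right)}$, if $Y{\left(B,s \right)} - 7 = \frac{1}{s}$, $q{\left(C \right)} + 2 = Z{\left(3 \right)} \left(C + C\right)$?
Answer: $475$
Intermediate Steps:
$Z{\left(k \right)} = -4$ ($Z{\left(k \right)} = -4 + 0 = -4$)
$q{\left(C \right)} = -2 - 8 C$ ($q{\left(C \right)} = -2 - 4 \left(C + C\right) = -2 - 4 \cdot 2 C = -2 - 8 C$)
$Y{\left(B,s \right)} = 7 + \frac{1}{s}$
$v{\left(I,x \right)} = 6 + 6 I$
$q{\left(-54 \right)} + v{\left(Y{\left(9,-2 \right)},-6 \right)} = \left(-2 - -432\right) + \left(6 + 6 \left(7 + \frac{1}{-2}\right)\right) = \left(-2 + 432\right) + \left(6 + 6 \left(7 - \frac{1}{2}\right)\right) = 430 + \left(6 + 6 \cdot \frac{13}{2}\right) = 430 + \left(6 + 39\right) = 430 + 45 = 475$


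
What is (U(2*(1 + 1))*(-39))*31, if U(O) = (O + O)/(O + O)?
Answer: -1209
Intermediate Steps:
U(O) = 1 (U(O) = (2*O)/((2*O)) = (2*O)*(1/(2*O)) = 1)
(U(2*(1 + 1))*(-39))*31 = (1*(-39))*31 = -39*31 = -1209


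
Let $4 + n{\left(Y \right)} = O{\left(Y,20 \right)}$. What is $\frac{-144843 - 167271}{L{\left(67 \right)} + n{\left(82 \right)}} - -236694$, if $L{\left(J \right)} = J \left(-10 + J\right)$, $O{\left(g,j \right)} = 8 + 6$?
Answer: $\frac{905989212}{3829} \approx 2.3661 \cdot 10^{5}$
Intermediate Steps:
$O{\left(g,j \right)} = 14$
$n{\left(Y \right)} = 10$ ($n{\left(Y \right)} = -4 + 14 = 10$)
$\frac{-144843 - 167271}{L{\left(67 \right)} + n{\left(82 \right)}} - -236694 = \frac{-144843 - 167271}{67 \left(-10 + 67\right) + 10} - -236694 = - \frac{312114}{67 \cdot 57 + 10} + 236694 = - \frac{312114}{3819 + 10} + 236694 = - \frac{312114}{3829} + 236694 = \frac{905989212}{3829}$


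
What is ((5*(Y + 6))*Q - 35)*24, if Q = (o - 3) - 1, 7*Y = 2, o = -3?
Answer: -6120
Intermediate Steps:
Y = 2/7 (Y = (⅐)*2 = 2/7 ≈ 0.28571)
Q = -7 (Q = (-3 - 3) - 1 = -6 - 1 = -7)
((5*(Y + 6))*Q - 35)*24 = ((5*(2/7 + 6))*(-7) - 35)*24 = ((5*(44/7))*(-7) - 35)*24 = ((220/7)*(-7) - 35)*24 = (-220 - 35)*24 = -255*24 = -6120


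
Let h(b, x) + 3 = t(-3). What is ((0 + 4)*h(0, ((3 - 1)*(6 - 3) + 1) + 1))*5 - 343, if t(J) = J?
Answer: -463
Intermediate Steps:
h(b, x) = -6 (h(b, x) = -3 - 3 = -6)
((0 + 4)*h(0, ((3 - 1)*(6 - 3) + 1) + 1))*5 - 343 = ((0 + 4)*(-6))*5 - 343 = (4*(-6))*5 - 343 = -24*5 - 343 = -120 - 343 = -463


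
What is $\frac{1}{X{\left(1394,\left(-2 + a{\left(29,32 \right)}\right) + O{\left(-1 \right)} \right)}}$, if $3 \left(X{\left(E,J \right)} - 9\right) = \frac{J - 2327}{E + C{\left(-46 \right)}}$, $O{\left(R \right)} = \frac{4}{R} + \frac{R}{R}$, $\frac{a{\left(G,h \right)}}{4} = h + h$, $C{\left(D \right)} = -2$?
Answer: $\frac{348}{2959} \approx 0.11761$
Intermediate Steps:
$a{\left(G,h \right)} = 8 h$ ($a{\left(G,h \right)} = 4 \left(h + h\right) = 4 \cdot 2 h = 8 h$)
$O{\left(R \right)} = 1 + \frac{4}{R}$ ($O{\left(R \right)} = \frac{4}{R} + 1 = 1 + \frac{4}{R}$)
$X{\left(E,J \right)} = 9 + \frac{-2327 + J}{3 \left(-2 + E\right)}$ ($X{\left(E,J \right)} = 9 + \frac{\left(J - 2327\right) \frac{1}{E - 2}}{3} = 9 + \frac{\left(-2327 + J\right) \frac{1}{-2 + E}}{3} = 9 + \frac{\frac{1}{-2 + E} \left(-2327 + J\right)}{3} = 9 + \frac{-2327 + J}{3 \left(-2 + E\right)}$)
$\frac{1}{X{\left(1394,\left(-2 + a{\left(29,32 \right)}\right) + O{\left(-1 \right)} \right)}} = \frac{1}{\frac{1}{3} \frac{1}{-2 + 1394} \left(-2381 + \left(\left(-2 + 8 \cdot 32\right) + \frac{4 - 1}{-1}\right) + 27 \cdot 1394\right)} = \frac{1}{\frac{1}{3} \cdot \frac{1}{1392} \left(-2381 + \left(\left(-2 + 256\right) - 3\right) + 37638\right)} = \frac{1}{\frac{1}{3} \cdot \frac{1}{1392} \left(-2381 + \left(254 - 3\right) + 37638\right)} = \frac{1}{\frac{1}{3} \cdot \frac{1}{1392} \left(-2381 + 251 + 37638\right)} = \frac{1}{\frac{1}{3} \cdot \frac{1}{1392} \cdot 35508} = \frac{1}{\frac{2959}{348}} = \frac{348}{2959}$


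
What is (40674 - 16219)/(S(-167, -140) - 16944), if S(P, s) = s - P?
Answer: -24455/16917 ≈ -1.4456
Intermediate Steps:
(40674 - 16219)/(S(-167, -140) - 16944) = (40674 - 16219)/((-140 - 1*(-167)) - 16944) = 24455/((-140 + 167) - 16944) = 24455/(27 - 16944) = 24455/(-16917) = 24455*(-1/16917) = -24455/16917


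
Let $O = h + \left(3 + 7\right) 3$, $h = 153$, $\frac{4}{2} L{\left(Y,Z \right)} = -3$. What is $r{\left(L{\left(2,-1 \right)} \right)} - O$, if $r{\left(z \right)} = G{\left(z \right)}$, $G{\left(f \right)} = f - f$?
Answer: $-183$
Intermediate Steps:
$L{\left(Y,Z \right)} = - \frac{3}{2}$ ($L{\left(Y,Z \right)} = \frac{1}{2} \left(-3\right) = - \frac{3}{2}$)
$G{\left(f \right)} = 0$
$r{\left(z \right)} = 0$
$O = 183$ ($O = 153 + \left(3 + 7\right) 3 = 153 + 10 \cdot 3 = 153 + 30 = 183$)
$r{\left(L{\left(2,-1 \right)} \right)} - O = 0 - 183 = -183$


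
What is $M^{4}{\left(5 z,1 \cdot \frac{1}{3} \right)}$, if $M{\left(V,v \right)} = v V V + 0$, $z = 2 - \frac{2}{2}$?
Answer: $\frac{390625}{81} \approx 4822.5$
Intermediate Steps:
$z = 1$ ($z = 2 - 2 \cdot \frac{1}{2} = 2 - 1 = 1$)
$M{\left(V,v \right)} = v V^{2}$ ($M{\left(V,v \right)} = V v V + 0 = v V^{2} + 0 = v V^{2}$)
$M^{4}{\left(5 z,1 \cdot \frac{1}{3} \right)} = \left(1 \cdot \frac{1}{3} \left(5 \cdot 1\right)^{2}\right)^{4} = \left(1 \cdot \frac{1}{3} \cdot 5^{2}\right)^{4} = \left(\frac{1}{3} \cdot 25\right)^{4} = \left(\frac{25}{3}\right)^{4} = \frac{390625}{81}$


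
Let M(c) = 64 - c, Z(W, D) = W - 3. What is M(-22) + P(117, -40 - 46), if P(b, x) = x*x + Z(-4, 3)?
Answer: 7475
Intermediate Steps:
Z(W, D) = -3 + W
P(b, x) = -7 + x² (P(b, x) = x*x + (-3 - 4) = x² - 7 = -7 + x²)
M(-22) + P(117, -40 - 46) = (64 - 1*(-22)) + (-7 + (-40 - 46)²) = (64 + 22) + (-7 + (-86)²) = 86 + (-7 + 7396) = 86 + 7389 = 7475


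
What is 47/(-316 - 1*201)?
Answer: -1/11 ≈ -0.090909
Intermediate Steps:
47/(-316 - 1*201) = 47/(-316 - 201) = 47/(-517) = 47*(-1/517) = -1/11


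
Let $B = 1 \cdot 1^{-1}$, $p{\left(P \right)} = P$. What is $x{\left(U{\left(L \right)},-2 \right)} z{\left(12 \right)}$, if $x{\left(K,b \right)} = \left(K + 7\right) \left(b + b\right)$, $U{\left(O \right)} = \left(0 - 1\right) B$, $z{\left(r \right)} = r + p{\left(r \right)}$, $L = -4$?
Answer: $-576$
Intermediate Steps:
$z{\left(r \right)} = 2 r$ ($z{\left(r \right)} = r + r = 2 r$)
$B = 1$ ($B = 1 \cdot 1 = 1$)
$U{\left(O \right)} = -1$ ($U{\left(O \right)} = \left(0 - 1\right) 1 = \left(-1\right) 1 = -1$)
$x{\left(K,b \right)} = 2 b \left(7 + K\right)$ ($x{\left(K,b \right)} = \left(7 + K\right) 2 b = 2 b \left(7 + K\right)$)
$x{\left(U{\left(L \right)},-2 \right)} z{\left(12 \right)} = 2 \left(-2\right) \left(7 - 1\right) 2 \cdot 12 = 2 \left(-2\right) 6 \cdot 24 = \left(-24\right) 24 = -576$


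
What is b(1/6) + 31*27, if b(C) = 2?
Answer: 839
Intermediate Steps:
b(1/6) + 31*27 = 2 + 31*27 = 2 + 837 = 839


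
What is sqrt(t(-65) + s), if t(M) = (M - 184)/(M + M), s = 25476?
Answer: sqrt(430576770)/130 ≈ 159.62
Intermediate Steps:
t(M) = (-184 + M)/(2*M) (t(M) = (-184 + M)/((2*M)) = (-184 + M)*(1/(2*M)) = (-184 + M)/(2*M))
sqrt(t(-65) + s) = sqrt((1/2)*(-184 - 65)/(-65) + 25476) = sqrt((1/2)*(-1/65)*(-249) + 25476) = sqrt(249/130 + 25476) = sqrt(3312129/130) = sqrt(430576770)/130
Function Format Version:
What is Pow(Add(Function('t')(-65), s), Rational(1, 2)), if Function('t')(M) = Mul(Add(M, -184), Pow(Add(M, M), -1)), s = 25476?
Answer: Mul(Rational(1, 130), Pow(430576770, Rational(1, 2))) ≈ 159.62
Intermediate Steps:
Function('t')(M) = Mul(Rational(1, 2), Pow(M, -1), Add(-184, M)) (Function('t')(M) = Mul(Add(-184, M), Pow(Mul(2, M), -1)) = Mul(Add(-184, M), Mul(Rational(1, 2), Pow(M, -1))) = Mul(Rational(1, 2), Pow(M, -1), Add(-184, M)))
Pow(Add(Function('t')(-65), s), Rational(1, 2)) = Pow(Add(Mul(Rational(1, 2), Pow(-65, -1), Add(-184, -65)), 25476), Rational(1, 2)) = Pow(Add(Mul(Rational(1, 2), Rational(-1, 65), -249), 25476), Rational(1, 2)) = Pow(Add(Rational(249, 130), 25476), Rational(1, 2)) = Pow(Rational(3312129, 130), Rational(1, 2)) = Mul(Rational(1, 130), Pow(430576770, Rational(1, 2)))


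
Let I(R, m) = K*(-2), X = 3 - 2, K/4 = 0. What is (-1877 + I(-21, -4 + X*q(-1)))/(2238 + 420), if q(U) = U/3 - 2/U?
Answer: -1877/2658 ≈ -0.70617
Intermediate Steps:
K = 0 (K = 4*0 = 0)
q(U) = -2/U + U/3 (q(U) = U*(⅓) - 2/U = U/3 - 2/U = -2/U + U/3)
X = 1
I(R, m) = 0 (I(R, m) = 0*(-2) = 0)
(-1877 + I(-21, -4 + X*q(-1)))/(2238 + 420) = (-1877 + 0)/(2238 + 420) = -1877/2658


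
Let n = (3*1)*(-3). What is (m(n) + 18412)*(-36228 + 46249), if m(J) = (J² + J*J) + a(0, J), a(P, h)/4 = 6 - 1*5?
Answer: 186170138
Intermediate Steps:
n = -9 (n = 3*(-3) = -9)
a(P, h) = 4 (a(P, h) = 4*(6 - 1*5) = 4*(6 - 5) = 4*1 = 4)
m(J) = 4 + 2*J² (m(J) = (J² + J*J) + 4 = (J² + J²) + 4 = 2*J² + 4 = 4 + 2*J²)
(m(n) + 18412)*(-36228 + 46249) = ((4 + 2*(-9)²) + 18412)*(-36228 + 46249) = ((4 + 2*81) + 18412)*10021 = ((4 + 162) + 18412)*10021 = (166 + 18412)*10021 = 18578*10021 = 186170138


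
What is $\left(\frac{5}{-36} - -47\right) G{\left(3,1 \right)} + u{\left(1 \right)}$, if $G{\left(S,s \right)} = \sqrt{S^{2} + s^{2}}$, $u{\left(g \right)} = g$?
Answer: $1 + \frac{1687 \sqrt{10}}{36} \approx 149.19$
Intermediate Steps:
$\left(\frac{5}{-36} - -47\right) G{\left(3,1 \right)} + u{\left(1 \right)} = \left(\frac{5}{-36} - -47\right) \sqrt{3^{2} + 1^{2}} + 1 = \left(5 \left(- \frac{1}{36}\right) + 47\right) \sqrt{9 + 1} + 1 = \left(- \frac{5}{36} + 47\right) \sqrt{10} + 1 = \frac{1687 \sqrt{10}}{36} + 1 = 1 + \frac{1687 \sqrt{10}}{36}$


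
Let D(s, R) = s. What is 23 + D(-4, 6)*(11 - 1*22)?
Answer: 67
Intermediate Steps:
23 + D(-4, 6)*(11 - 1*22) = 23 - 4*(11 - 1*22) = 23 - 4*(11 - 22) = 23 - 4*(-11) = 23 + 44 = 67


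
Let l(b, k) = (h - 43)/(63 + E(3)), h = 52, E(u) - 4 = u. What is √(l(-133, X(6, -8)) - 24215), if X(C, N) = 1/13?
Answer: I*√118652870/70 ≈ 155.61*I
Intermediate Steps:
X(C, N) = 1/13
E(u) = 4 + u
l(b, k) = 9/70 (l(b, k) = (52 - 43)/(63 + (4 + 3)) = 9/(63 + 7) = 9/70)
√(l(-133, X(6, -8)) - 24215) = √(9/70 - 24215) = √(-1695041/70) = I*√118652870/70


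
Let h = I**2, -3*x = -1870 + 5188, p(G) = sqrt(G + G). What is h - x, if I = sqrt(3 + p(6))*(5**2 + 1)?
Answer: 3134 + 1352*sqrt(3) ≈ 5475.7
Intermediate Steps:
p(G) = sqrt(2)*sqrt(G) (p(G) = sqrt(2*G) = sqrt(2)*sqrt(G))
x = -1106 (x = -(-1870 + 5188)/3 = -1/3*3318 = -1106)
I = 26*sqrt(3 + 2*sqrt(3)) (I = sqrt(3 + sqrt(2)*sqrt(6))*(5**2 + 1) = sqrt(3 + 2*sqrt(3))*(25 + 1) = sqrt(3 + 2*sqrt(3))*26 = 26*sqrt(3 + 2*sqrt(3)) ≈ 66.104)
h = 2028 + 1352*sqrt(3) (h = (26*sqrt(3 + 2*sqrt(3)))**2 = 2028 + 1352*sqrt(3) ≈ 4369.7)
h - x = (2028 + 1352*sqrt(3)) - 1*(-1106) = (2028 + 1352*sqrt(3)) + 1106 = 3134 + 1352*sqrt(3)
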